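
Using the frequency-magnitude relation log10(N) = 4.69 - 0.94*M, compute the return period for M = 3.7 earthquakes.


log10(N) = 4.69 - 0.94*3.7 = 1.212
N = 10^1.212 = 16.29296
T = 1/N = 1/16.29296 = 0.0614 years

0.0614


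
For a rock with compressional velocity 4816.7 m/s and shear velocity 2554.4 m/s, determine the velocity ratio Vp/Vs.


Vp/Vs = 4816.7 / 2554.4
= 1.8856

1.8856


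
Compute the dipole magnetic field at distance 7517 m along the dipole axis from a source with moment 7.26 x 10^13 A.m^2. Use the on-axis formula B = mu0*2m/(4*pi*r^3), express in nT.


m = 7.26 x 10^13 = 72600000000000 A.m^2
2m = 145200000000000 A.m^2
r^3 = 7517^3 = 424750257413
B = (4pi*10^-7) * 145200000000000 / (4*pi * 424750257413) * 1e9
= 182463701.320495 / 5337569153196.22 * 1e9
= 34184.7939 nT

34184.7939


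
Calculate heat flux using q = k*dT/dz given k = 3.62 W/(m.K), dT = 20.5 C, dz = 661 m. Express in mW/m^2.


q = k * dT / dz * 1000
= 3.62 * 20.5 / 661 * 1000
= 0.112269 * 1000
= 112.2693 mW/m^2

112.2693


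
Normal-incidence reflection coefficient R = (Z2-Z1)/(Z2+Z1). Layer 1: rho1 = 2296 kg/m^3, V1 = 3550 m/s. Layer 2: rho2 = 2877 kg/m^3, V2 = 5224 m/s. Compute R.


Z1 = 2296 * 3550 = 8150800
Z2 = 2877 * 5224 = 15029448
R = (15029448 - 8150800) / (15029448 + 8150800) = 6878648 / 23180248 = 0.2967

0.2967


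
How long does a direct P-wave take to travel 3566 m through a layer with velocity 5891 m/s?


t = x / V
= 3566 / 5891
= 0.6053 s

0.6053


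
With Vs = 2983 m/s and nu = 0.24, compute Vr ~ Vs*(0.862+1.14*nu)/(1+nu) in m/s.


Numerator factor = 0.862 + 1.14*0.24 = 1.1356
Denominator = 1 + 0.24 = 1.24
Vr = 2983 * 1.1356 / 1.24 = 2731.85 m/s

2731.85


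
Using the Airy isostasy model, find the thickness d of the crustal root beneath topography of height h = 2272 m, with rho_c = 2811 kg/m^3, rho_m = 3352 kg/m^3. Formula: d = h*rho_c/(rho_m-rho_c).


rho_m - rho_c = 3352 - 2811 = 541
d = 2272 * 2811 / 541
= 6386592 / 541
= 11805.16 m

11805.16


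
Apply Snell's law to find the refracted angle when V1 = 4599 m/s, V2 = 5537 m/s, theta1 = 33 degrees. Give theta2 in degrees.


sin(theta1) = sin(33 deg) = 0.544639
sin(theta2) = V2/V1 * sin(theta1) = 5537/4599 * 0.544639 = 0.655722
theta2 = arcsin(0.655722) = 40.9744 degrees

40.9744


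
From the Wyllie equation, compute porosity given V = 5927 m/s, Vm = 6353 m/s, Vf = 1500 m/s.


1/V - 1/Vm = 1/5927 - 1/6353 = 1.131e-05
1/Vf - 1/Vm = 1/1500 - 1/6353 = 0.00050926
phi = 1.131e-05 / 0.00050926 = 0.0222

0.0222


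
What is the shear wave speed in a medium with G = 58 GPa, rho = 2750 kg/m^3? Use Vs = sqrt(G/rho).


Convert G to Pa: G = 58e9 Pa
Compute G/rho = 58e9 / 2750 = 21090909.0909
Vs = sqrt(21090909.0909) = 4592.48 m/s

4592.48


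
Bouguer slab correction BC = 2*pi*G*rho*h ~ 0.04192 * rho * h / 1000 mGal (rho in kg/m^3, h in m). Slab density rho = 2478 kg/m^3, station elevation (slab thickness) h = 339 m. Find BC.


BC = 0.04192 * rho * h / 1000
= 0.04192 * 2478 * 339 / 1000
= 35.2146 mGal

35.2146


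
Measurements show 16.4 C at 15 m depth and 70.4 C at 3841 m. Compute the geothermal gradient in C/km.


dT = 70.4 - 16.4 = 54.0 C
dz = 3841 - 15 = 3826 m
gradient = dT/dz * 1000 = 54.0/3826 * 1000 = 14.114 C/km

14.114


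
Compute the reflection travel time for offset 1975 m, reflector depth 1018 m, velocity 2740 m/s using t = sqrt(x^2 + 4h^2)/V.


x^2 + 4h^2 = 1975^2 + 4*1018^2 = 3900625 + 4145296 = 8045921
sqrt(8045921) = 2836.5333
t = 2836.5333 / 2740 = 1.0352 s

1.0352


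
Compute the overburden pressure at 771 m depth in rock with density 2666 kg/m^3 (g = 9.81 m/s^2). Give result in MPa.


P = rho * g * z / 1e6
= 2666 * 9.81 * 771 / 1e6
= 20164317.66 / 1e6
= 20.1643 MPa

20.1643


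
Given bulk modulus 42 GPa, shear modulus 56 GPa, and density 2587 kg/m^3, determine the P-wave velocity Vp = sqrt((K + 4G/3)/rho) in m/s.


First compute the effective modulus:
K + 4G/3 = 42e9 + 4*56e9/3 = 116666666666.67 Pa
Then divide by density:
116666666666.67 / 2587 = 45097281.2782 Pa/(kg/m^3)
Take the square root:
Vp = sqrt(45097281.2782) = 6715.45 m/s

6715.45


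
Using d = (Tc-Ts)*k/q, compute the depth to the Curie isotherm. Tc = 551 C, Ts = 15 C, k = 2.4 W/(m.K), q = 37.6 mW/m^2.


T_Curie - T_surf = 551 - 15 = 536 C
Convert q to W/m^2: 37.6 mW/m^2 = 0.0376 W/m^2
d = 536 * 2.4 / 0.0376 = 34212.77 m

34212.77


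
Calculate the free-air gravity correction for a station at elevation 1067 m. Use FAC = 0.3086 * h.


FAC = 0.3086 * h
= 0.3086 * 1067
= 329.2762 mGal

329.2762


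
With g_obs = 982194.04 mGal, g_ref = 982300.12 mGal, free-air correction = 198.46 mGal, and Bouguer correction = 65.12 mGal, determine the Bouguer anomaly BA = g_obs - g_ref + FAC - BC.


BA = g_obs - g_ref + FAC - BC
= 982194.04 - 982300.12 + 198.46 - 65.12
= 27.26 mGal

27.26


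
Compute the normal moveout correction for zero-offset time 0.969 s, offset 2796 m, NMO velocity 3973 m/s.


x/Vnmo = 2796/3973 = 0.70375
(x/Vnmo)^2 = 0.495265
t0^2 = 0.938961
sqrt(0.938961 + 0.495265) = 1.197592
dt = 1.197592 - 0.969 = 0.228592

0.228592


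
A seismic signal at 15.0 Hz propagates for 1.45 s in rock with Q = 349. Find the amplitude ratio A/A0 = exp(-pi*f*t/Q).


pi*f*t/Q = pi*15.0*1.45/349 = 0.195787
A/A0 = exp(-0.195787) = 0.822187

0.822187


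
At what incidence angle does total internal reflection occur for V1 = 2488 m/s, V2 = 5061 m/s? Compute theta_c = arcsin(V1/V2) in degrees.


V1/V2 = 2488/5061 = 0.491602
theta_c = arcsin(0.491602) = 29.446 degrees

29.446


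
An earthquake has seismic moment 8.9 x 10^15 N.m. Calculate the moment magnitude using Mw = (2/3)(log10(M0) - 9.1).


log10(M0) = log10(8.9 x 10^15) = 15.9494
Mw = 2/3 * (15.9494 - 9.1)
= 2/3 * 6.8494
= 4.57

4.57


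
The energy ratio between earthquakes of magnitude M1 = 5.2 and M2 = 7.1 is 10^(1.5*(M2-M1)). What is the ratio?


M2 - M1 = 7.1 - 5.2 = 1.9
1.5 * 1.9 = 2.85
ratio = 10^2.85 = 707.95

707.95


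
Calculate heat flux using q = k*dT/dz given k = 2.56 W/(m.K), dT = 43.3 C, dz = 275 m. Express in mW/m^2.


q = k * dT / dz * 1000
= 2.56 * 43.3 / 275 * 1000
= 0.403084 * 1000
= 403.0836 mW/m^2

403.0836


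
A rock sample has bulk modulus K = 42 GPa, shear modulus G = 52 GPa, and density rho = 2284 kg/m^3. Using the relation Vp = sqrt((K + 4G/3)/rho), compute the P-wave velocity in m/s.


First compute the effective modulus:
K + 4G/3 = 42e9 + 4*52e9/3 = 111333333333.33 Pa
Then divide by density:
111333333333.33 / 2284 = 48744892.0023 Pa/(kg/m^3)
Take the square root:
Vp = sqrt(48744892.0023) = 6981.75 m/s

6981.75


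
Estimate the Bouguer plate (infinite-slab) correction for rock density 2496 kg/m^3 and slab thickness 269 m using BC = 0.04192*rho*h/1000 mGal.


BC = 0.04192 * rho * h / 1000
= 0.04192 * 2496 * 269 / 1000
= 28.1461 mGal

28.1461


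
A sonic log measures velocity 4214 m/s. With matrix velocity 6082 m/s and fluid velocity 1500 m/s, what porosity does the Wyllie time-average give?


1/V - 1/Vm = 1/4214 - 1/6082 = 7.288e-05
1/Vf - 1/Vm = 1/1500 - 1/6082 = 0.00050225
phi = 7.288e-05 / 0.00050225 = 0.1451

0.1451


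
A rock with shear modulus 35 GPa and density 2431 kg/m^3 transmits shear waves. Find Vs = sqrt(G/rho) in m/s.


Convert G to Pa: G = 35e9 Pa
Compute G/rho = 35e9 / 2431 = 14397367.3385
Vs = sqrt(14397367.3385) = 3794.39 m/s

3794.39


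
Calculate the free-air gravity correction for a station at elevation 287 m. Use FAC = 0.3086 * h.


FAC = 0.3086 * h
= 0.3086 * 287
= 88.5682 mGal

88.5682


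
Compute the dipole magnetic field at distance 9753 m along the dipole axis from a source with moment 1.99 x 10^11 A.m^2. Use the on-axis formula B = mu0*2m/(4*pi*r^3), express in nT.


m = 1.99 x 10^11 = 199000000000 A.m^2
2m = 398000000000 A.m^2
r^3 = 9753^3 = 927715200777
B = (4pi*10^-7) * 398000000000 / (4*pi * 927715200777) * 1e9
= 500141.550451 / 11658013037538.41 * 1e9
= 42.9011 nT

42.9011


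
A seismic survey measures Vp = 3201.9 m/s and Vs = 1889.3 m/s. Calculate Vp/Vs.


Vp/Vs = 3201.9 / 1889.3
= 1.6948

1.6948


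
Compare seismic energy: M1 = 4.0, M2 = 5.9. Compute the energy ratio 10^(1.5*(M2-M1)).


M2 - M1 = 5.9 - 4.0 = 1.9
1.5 * 1.9 = 2.85
ratio = 10^2.85 = 707.95

707.95


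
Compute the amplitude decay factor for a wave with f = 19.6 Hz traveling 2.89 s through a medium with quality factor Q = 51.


pi*f*t/Q = pi*19.6*2.89/51 = 3.489262
A/A0 = exp(-3.489262) = 0.030523

0.030523


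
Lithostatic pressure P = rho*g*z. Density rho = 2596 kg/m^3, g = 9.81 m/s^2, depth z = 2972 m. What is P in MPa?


P = rho * g * z / 1e6
= 2596 * 9.81 * 2972 / 1e6
= 75687210.72 / 1e6
= 75.6872 MPa

75.6872


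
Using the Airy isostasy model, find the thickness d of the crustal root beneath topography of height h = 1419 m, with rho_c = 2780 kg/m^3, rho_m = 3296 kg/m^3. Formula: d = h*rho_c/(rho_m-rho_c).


rho_m - rho_c = 3296 - 2780 = 516
d = 1419 * 2780 / 516
= 3944820 / 516
= 7645.0 m

7645.0


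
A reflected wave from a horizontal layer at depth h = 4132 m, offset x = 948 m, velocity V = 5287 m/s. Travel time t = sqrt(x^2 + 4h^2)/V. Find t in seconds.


x^2 + 4h^2 = 948^2 + 4*4132^2 = 898704 + 68293696 = 69192400
sqrt(69192400) = 8318.1969
t = 8318.1969 / 5287 = 1.5733 s

1.5733


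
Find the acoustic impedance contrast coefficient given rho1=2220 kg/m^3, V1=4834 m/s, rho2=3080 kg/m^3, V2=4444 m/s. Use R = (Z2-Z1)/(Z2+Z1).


Z1 = 2220 * 4834 = 10731480
Z2 = 3080 * 4444 = 13687520
R = (13687520 - 10731480) / (13687520 + 10731480) = 2956040 / 24419000 = 0.1211

0.1211


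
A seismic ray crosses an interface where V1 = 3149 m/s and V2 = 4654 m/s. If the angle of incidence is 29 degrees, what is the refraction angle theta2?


sin(theta1) = sin(29 deg) = 0.48481
sin(theta2) = V2/V1 * sin(theta1) = 4654/3149 * 0.48481 = 0.716514
theta2 = arcsin(0.716514) = 45.7675 degrees

45.7675


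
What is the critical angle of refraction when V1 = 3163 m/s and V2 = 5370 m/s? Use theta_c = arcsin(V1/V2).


V1/V2 = 3163/5370 = 0.589013
theta_c = arcsin(0.589013) = 36.087 degrees

36.087


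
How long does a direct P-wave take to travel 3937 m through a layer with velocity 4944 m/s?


t = x / V
= 3937 / 4944
= 0.7963 s

0.7963


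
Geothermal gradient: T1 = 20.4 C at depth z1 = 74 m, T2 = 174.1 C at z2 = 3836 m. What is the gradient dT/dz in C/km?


dT = 174.1 - 20.4 = 153.7 C
dz = 3836 - 74 = 3762 m
gradient = dT/dz * 1000 = 153.7/3762 * 1000 = 40.8559 C/km

40.8559


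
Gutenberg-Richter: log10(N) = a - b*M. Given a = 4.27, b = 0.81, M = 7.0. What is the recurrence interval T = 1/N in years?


log10(N) = 4.27 - 0.81*7.0 = -1.4
N = 10^-1.4 = 0.039811
T = 1/N = 1/0.039811 = 25.1189 years

25.1189


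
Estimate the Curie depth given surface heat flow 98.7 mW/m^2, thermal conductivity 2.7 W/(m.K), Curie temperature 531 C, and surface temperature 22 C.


T_Curie - T_surf = 531 - 22 = 509 C
Convert q to W/m^2: 98.7 mW/m^2 = 0.0987 W/m^2
d = 509 * 2.7 / 0.0987 = 13924.01 m

13924.01


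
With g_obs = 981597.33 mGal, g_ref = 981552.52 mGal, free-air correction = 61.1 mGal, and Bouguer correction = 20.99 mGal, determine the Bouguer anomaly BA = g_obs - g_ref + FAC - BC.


BA = g_obs - g_ref + FAC - BC
= 981597.33 - 981552.52 + 61.1 - 20.99
= 84.92 mGal

84.92


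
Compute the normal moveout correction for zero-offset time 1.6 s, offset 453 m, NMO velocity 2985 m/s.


x/Vnmo = 453/2985 = 0.151759
(x/Vnmo)^2 = 0.023031
t0^2 = 2.56
sqrt(2.56 + 0.023031) = 1.607181
dt = 1.607181 - 1.6 = 0.007181

0.007181


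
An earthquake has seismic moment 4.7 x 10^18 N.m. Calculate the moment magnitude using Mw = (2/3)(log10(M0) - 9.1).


log10(M0) = log10(4.7 x 10^18) = 18.6721
Mw = 2/3 * (18.6721 - 9.1)
= 2/3 * 9.5721
= 6.38

6.38


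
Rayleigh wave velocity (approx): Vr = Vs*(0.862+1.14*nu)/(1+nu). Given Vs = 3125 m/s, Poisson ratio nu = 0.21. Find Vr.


Numerator factor = 0.862 + 1.14*0.21 = 1.1014
Denominator = 1 + 0.21 = 1.21
Vr = 3125 * 1.1014 / 1.21 = 2844.52 m/s

2844.52


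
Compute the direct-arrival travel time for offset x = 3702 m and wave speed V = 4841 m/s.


t = x / V
= 3702 / 4841
= 0.7647 s

0.7647


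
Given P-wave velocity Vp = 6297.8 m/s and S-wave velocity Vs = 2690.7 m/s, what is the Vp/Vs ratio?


Vp/Vs = 6297.8 / 2690.7
= 2.3406

2.3406


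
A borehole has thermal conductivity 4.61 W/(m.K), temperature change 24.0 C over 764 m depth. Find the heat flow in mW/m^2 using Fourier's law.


q = k * dT / dz * 1000
= 4.61 * 24.0 / 764 * 1000
= 0.144817 * 1000
= 144.8168 mW/m^2

144.8168


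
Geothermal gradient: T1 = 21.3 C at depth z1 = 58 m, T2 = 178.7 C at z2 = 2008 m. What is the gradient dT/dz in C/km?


dT = 178.7 - 21.3 = 157.4 C
dz = 2008 - 58 = 1950 m
gradient = dT/dz * 1000 = 157.4/1950 * 1000 = 80.7179 C/km

80.7179


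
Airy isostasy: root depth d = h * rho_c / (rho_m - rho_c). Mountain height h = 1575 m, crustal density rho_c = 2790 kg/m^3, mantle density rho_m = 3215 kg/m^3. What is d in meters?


rho_m - rho_c = 3215 - 2790 = 425
d = 1575 * 2790 / 425
= 4394250 / 425
= 10339.41 m

10339.41


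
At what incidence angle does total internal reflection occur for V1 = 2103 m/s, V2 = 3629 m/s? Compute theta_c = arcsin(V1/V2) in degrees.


V1/V2 = 2103/3629 = 0.579498
theta_c = arcsin(0.579498) = 35.4153 degrees

35.4153


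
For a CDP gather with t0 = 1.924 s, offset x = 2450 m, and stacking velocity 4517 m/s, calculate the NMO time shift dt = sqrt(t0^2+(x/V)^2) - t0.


x/Vnmo = 2450/4517 = 0.542395
(x/Vnmo)^2 = 0.294193
t0^2 = 3.701776
sqrt(3.701776 + 0.294193) = 1.998992
dt = 1.998992 - 1.924 = 0.074992

0.074992


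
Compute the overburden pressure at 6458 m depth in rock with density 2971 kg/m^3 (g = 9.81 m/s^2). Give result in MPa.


P = rho * g * z / 1e6
= 2971 * 9.81 * 6458 / 1e6
= 188221703.58 / 1e6
= 188.2217 MPa

188.2217


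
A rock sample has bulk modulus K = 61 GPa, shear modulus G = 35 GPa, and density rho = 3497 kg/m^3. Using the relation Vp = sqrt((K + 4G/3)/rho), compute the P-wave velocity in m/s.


First compute the effective modulus:
K + 4G/3 = 61e9 + 4*35e9/3 = 107666666666.67 Pa
Then divide by density:
107666666666.67 / 3497 = 30788294.7288 Pa/(kg/m^3)
Take the square root:
Vp = sqrt(30788294.7288) = 5548.72 m/s

5548.72


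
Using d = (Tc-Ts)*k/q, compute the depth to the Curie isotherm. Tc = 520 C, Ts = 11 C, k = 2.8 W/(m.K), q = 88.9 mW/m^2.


T_Curie - T_surf = 520 - 11 = 509 C
Convert q to W/m^2: 88.9 mW/m^2 = 0.0889 W/m^2
d = 509 * 2.8 / 0.0889 = 16031.5 m

16031.5


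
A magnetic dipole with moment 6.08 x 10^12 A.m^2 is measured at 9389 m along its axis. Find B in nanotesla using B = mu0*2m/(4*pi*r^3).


m = 6.08 x 10^12 = 6080000000000 A.m^2
2m = 12160000000000 A.m^2
r^3 = 9389^3 = 827671530869
B = (4pi*10^-7) * 12160000000000 / (4*pi * 827671530869) * 1e9
= 15280706.667061 / 10400827203853.87 * 1e9
= 1469.1819 nT

1469.1819


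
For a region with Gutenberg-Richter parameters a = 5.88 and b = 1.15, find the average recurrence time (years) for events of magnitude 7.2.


log10(N) = 5.88 - 1.15*7.2 = -2.4
N = 10^-2.4 = 0.003981
T = 1/N = 1/0.003981 = 251.1886 years

251.1886


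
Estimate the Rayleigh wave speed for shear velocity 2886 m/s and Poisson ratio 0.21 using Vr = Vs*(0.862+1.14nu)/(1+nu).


Numerator factor = 0.862 + 1.14*0.21 = 1.1014
Denominator = 1 + 0.21 = 1.21
Vr = 2886 * 1.1014 / 1.21 = 2626.98 m/s

2626.98


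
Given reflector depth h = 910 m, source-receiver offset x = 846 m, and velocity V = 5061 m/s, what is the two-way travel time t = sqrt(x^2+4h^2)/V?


x^2 + 4h^2 = 846^2 + 4*910^2 = 715716 + 3312400 = 4028116
sqrt(4028116) = 2007.0167
t = 2007.0167 / 5061 = 0.3966 s

0.3966


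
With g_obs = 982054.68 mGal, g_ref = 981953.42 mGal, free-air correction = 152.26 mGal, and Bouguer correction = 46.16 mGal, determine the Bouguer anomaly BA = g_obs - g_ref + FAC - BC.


BA = g_obs - g_ref + FAC - BC
= 982054.68 - 981953.42 + 152.26 - 46.16
= 207.36 mGal

207.36


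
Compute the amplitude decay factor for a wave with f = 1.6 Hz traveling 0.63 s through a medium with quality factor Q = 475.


pi*f*t/Q = pi*1.6*0.63/475 = 0.006667
A/A0 = exp(-0.006667) = 0.993355

0.993355


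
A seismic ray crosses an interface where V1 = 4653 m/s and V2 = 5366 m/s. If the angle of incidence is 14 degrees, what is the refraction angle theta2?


sin(theta1) = sin(14 deg) = 0.241922
sin(theta2) = V2/V1 * sin(theta1) = 5366/4653 * 0.241922 = 0.278993
theta2 = arcsin(0.278993) = 16.2001 degrees

16.2001


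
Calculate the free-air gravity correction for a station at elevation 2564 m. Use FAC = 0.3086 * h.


FAC = 0.3086 * h
= 0.3086 * 2564
= 791.2504 mGal

791.2504


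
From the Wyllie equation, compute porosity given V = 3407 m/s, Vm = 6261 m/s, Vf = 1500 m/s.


1/V - 1/Vm = 1/3407 - 1/6261 = 0.00013379
1/Vf - 1/Vm = 1/1500 - 1/6261 = 0.00050695
phi = 0.00013379 / 0.00050695 = 0.2639

0.2639


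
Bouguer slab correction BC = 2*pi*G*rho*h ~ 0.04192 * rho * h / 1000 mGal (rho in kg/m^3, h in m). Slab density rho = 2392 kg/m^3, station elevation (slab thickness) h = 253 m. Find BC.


BC = 0.04192 * rho * h / 1000
= 0.04192 * 2392 * 253 / 1000
= 25.369 mGal

25.369


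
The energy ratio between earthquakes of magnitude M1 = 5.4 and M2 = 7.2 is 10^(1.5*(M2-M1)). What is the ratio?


M2 - M1 = 7.2 - 5.4 = 1.8
1.5 * 1.8 = 2.7
ratio = 10^2.7 = 501.19

501.19


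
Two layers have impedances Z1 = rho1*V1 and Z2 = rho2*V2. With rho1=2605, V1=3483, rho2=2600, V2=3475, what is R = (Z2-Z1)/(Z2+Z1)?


Z1 = 2605 * 3483 = 9073215
Z2 = 2600 * 3475 = 9035000
R = (9035000 - 9073215) / (9035000 + 9073215) = -38215 / 18108215 = -0.0021

-0.0021


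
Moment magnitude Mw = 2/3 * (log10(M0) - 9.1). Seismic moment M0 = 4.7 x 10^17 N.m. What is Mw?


log10(M0) = log10(4.7 x 10^17) = 17.6721
Mw = 2/3 * (17.6721 - 9.1)
= 2/3 * 8.5721
= 5.71

5.71


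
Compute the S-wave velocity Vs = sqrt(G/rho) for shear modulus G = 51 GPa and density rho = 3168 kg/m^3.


Convert G to Pa: G = 51e9 Pa
Compute G/rho = 51e9 / 3168 = 16098484.8485
Vs = sqrt(16098484.8485) = 4012.29 m/s

4012.29


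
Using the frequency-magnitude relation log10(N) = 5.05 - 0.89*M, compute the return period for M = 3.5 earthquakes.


log10(N) = 5.05 - 0.89*3.5 = 1.935
N = 10^1.935 = 86.099375
T = 1/N = 1/86.099375 = 0.0116 years

0.0116


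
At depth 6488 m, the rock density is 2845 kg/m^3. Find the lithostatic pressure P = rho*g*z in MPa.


P = rho * g * z / 1e6
= 2845 * 9.81 * 6488 / 1e6
= 181076511.6 / 1e6
= 181.0765 MPa

181.0765


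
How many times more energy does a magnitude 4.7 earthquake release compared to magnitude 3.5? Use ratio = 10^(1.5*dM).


M2 - M1 = 4.7 - 3.5 = 1.2
1.5 * 1.2 = 1.8
ratio = 10^1.8 = 63.1

63.1


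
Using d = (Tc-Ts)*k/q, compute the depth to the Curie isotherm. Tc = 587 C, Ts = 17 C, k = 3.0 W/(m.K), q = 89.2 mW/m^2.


T_Curie - T_surf = 587 - 17 = 570 C
Convert q to W/m^2: 89.2 mW/m^2 = 0.0892 W/m^2
d = 570 * 3.0 / 0.0892 = 19170.4 m

19170.4


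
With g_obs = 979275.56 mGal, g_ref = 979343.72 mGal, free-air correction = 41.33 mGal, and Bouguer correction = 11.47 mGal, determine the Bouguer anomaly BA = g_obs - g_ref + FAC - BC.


BA = g_obs - g_ref + FAC - BC
= 979275.56 - 979343.72 + 41.33 - 11.47
= -38.3 mGal

-38.3


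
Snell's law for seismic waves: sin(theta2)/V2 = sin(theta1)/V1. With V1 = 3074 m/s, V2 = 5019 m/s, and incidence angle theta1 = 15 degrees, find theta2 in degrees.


sin(theta1) = sin(15 deg) = 0.258819
sin(theta2) = V2/V1 * sin(theta1) = 5019/3074 * 0.258819 = 0.422581
theta2 = arcsin(0.422581) = 24.9976 degrees

24.9976


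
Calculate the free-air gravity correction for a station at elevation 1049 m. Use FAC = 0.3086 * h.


FAC = 0.3086 * h
= 0.3086 * 1049
= 323.7214 mGal

323.7214


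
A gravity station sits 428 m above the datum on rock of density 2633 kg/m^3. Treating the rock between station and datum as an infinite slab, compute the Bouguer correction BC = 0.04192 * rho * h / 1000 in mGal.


BC = 0.04192 * rho * h / 1000
= 0.04192 * 2633 * 428 / 1000
= 47.2407 mGal

47.2407


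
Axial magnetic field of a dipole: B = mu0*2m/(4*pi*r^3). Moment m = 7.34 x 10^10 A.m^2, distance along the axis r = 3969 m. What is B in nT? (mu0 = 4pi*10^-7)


m = 7.34 x 10^10 = 73400000000 A.m^2
2m = 146800000000 A.m^2
r^3 = 3969^3 = 62523502209
B = (4pi*10^-7) * 146800000000 / (4*pi * 62523502209) * 1e9
= 184474.320619 / 785693500866.0 * 1e9
= 234.7917 nT

234.7917


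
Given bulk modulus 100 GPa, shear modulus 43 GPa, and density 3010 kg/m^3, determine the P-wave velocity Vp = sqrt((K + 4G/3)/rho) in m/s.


First compute the effective modulus:
K + 4G/3 = 100e9 + 4*43e9/3 = 157333333333.33 Pa
Then divide by density:
157333333333.33 / 3010 = 52270210.4097 Pa/(kg/m^3)
Take the square root:
Vp = sqrt(52270210.4097) = 7229.81 m/s

7229.81


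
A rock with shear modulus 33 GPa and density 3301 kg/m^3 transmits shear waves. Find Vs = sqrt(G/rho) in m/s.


Convert G to Pa: G = 33e9 Pa
Compute G/rho = 33e9 / 3301 = 9996970.615
Vs = sqrt(9996970.615) = 3161.8 m/s

3161.8


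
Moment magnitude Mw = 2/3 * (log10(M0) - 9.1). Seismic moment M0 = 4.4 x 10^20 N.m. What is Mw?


log10(M0) = log10(4.4 x 10^20) = 20.6435
Mw = 2/3 * (20.6435 - 9.1)
= 2/3 * 11.5435
= 7.7

7.7


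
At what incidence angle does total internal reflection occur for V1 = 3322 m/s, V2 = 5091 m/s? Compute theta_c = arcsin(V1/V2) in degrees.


V1/V2 = 3322/5091 = 0.652524
theta_c = arcsin(0.652524) = 40.7322 degrees

40.7322


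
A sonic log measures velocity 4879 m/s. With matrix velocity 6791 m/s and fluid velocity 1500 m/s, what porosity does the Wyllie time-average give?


1/V - 1/Vm = 1/4879 - 1/6791 = 5.771e-05
1/Vf - 1/Vm = 1/1500 - 1/6791 = 0.00051941
phi = 5.771e-05 / 0.00051941 = 0.1111

0.1111


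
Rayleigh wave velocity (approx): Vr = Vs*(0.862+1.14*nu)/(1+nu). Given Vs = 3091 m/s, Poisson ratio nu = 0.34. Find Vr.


Numerator factor = 0.862 + 1.14*0.34 = 1.2496
Denominator = 1 + 0.34 = 1.34
Vr = 3091 * 1.2496 / 1.34 = 2882.47 m/s

2882.47


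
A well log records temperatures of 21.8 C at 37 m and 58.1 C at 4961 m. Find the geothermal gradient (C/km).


dT = 58.1 - 21.8 = 36.3 C
dz = 4961 - 37 = 4924 m
gradient = dT/dz * 1000 = 36.3/4924 * 1000 = 7.3721 C/km

7.3721


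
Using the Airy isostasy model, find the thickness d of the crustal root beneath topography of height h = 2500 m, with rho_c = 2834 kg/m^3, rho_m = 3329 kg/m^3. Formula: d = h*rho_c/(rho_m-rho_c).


rho_m - rho_c = 3329 - 2834 = 495
d = 2500 * 2834 / 495
= 7085000 / 495
= 14313.13 m

14313.13


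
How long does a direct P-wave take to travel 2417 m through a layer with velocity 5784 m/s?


t = x / V
= 2417 / 5784
= 0.4179 s

0.4179


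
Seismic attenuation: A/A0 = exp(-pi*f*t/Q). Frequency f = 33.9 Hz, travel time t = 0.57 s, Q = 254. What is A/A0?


pi*f*t/Q = pi*33.9*0.57/254 = 0.238996
A/A0 = exp(-0.238996) = 0.787418

0.787418


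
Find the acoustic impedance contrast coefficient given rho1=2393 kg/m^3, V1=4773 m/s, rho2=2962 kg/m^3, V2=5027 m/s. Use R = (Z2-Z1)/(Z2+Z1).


Z1 = 2393 * 4773 = 11421789
Z2 = 2962 * 5027 = 14889974
R = (14889974 - 11421789) / (14889974 + 11421789) = 3468185 / 26311763 = 0.1318

0.1318


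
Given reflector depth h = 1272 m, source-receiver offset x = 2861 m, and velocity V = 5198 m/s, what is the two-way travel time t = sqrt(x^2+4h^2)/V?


x^2 + 4h^2 = 2861^2 + 4*1272^2 = 8185321 + 6471936 = 14657257
sqrt(14657257) = 3828.4797
t = 3828.4797 / 5198 = 0.7365 s

0.7365


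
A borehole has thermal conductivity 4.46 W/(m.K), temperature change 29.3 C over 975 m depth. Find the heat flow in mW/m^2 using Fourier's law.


q = k * dT / dz * 1000
= 4.46 * 29.3 / 975 * 1000
= 0.134029 * 1000
= 134.0287 mW/m^2

134.0287


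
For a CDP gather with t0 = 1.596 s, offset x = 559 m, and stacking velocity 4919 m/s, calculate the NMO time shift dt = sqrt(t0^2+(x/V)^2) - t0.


x/Vnmo = 559/4919 = 0.113641
(x/Vnmo)^2 = 0.012914
t0^2 = 2.547216
sqrt(2.547216 + 0.012914) = 1.600041
dt = 1.600041 - 1.596 = 0.004041

0.004041


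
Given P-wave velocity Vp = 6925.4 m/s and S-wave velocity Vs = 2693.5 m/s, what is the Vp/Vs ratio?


Vp/Vs = 6925.4 / 2693.5
= 2.5712

2.5712


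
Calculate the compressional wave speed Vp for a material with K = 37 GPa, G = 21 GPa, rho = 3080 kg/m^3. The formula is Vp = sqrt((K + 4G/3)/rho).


First compute the effective modulus:
K + 4G/3 = 37e9 + 4*21e9/3 = 65000000000.0 Pa
Then divide by density:
65000000000.0 / 3080 = 21103896.1039 Pa/(kg/m^3)
Take the square root:
Vp = sqrt(21103896.1039) = 4593.9 m/s

4593.9


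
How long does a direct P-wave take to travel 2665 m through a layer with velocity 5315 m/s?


t = x / V
= 2665 / 5315
= 0.5014 s

0.5014


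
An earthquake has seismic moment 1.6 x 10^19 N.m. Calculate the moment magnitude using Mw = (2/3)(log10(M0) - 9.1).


log10(M0) = log10(1.6 x 10^19) = 19.2041
Mw = 2/3 * (19.2041 - 9.1)
= 2/3 * 10.1041
= 6.74

6.74


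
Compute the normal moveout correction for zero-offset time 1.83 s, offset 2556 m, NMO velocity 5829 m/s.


x/Vnmo = 2556/5829 = 0.438497
(x/Vnmo)^2 = 0.19228
t0^2 = 3.3489
sqrt(3.3489 + 0.19228) = 1.881802
dt = 1.881802 - 1.83 = 0.051802

0.051802


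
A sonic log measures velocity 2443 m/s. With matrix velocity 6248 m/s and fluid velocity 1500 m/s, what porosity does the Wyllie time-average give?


1/V - 1/Vm = 1/2443 - 1/6248 = 0.00024928
1/Vf - 1/Vm = 1/1500 - 1/6248 = 0.00050662
phi = 0.00024928 / 0.00050662 = 0.4921

0.4921


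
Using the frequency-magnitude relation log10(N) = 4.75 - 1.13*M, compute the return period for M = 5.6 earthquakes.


log10(N) = 4.75 - 1.13*5.6 = -1.578
N = 10^-1.578 = 0.026424
T = 1/N = 1/0.026424 = 37.8443 years

37.8443


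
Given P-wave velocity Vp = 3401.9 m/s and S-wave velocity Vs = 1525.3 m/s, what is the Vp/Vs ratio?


Vp/Vs = 3401.9 / 1525.3
= 2.2303

2.2303


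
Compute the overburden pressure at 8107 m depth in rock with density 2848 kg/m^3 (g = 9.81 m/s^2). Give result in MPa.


P = rho * g * z / 1e6
= 2848 * 9.81 * 8107 / 1e6
= 226500500.16 / 1e6
= 226.5005 MPa

226.5005


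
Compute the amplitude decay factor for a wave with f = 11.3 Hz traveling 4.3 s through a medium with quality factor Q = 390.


pi*f*t/Q = pi*11.3*4.3/390 = 0.39141
A/A0 = exp(-0.39141) = 0.676103

0.676103


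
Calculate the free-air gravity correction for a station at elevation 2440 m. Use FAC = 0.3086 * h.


FAC = 0.3086 * h
= 0.3086 * 2440
= 752.984 mGal

752.984


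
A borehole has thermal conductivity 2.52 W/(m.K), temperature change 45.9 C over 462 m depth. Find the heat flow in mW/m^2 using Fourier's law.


q = k * dT / dz * 1000
= 2.52 * 45.9 / 462 * 1000
= 0.250364 * 1000
= 250.3636 mW/m^2

250.3636


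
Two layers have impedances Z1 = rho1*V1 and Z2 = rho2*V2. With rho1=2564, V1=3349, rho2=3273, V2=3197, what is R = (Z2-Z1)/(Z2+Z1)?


Z1 = 2564 * 3349 = 8586836
Z2 = 3273 * 3197 = 10463781
R = (10463781 - 8586836) / (10463781 + 8586836) = 1876945 / 19050617 = 0.0985

0.0985


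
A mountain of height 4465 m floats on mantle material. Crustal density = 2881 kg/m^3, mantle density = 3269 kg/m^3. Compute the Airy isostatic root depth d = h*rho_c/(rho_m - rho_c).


rho_m - rho_c = 3269 - 2881 = 388
d = 4465 * 2881 / 388
= 12863665 / 388
= 33153.78 m

33153.78


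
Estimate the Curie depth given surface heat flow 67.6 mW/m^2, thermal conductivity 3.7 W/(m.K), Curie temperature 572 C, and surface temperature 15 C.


T_Curie - T_surf = 572 - 15 = 557 C
Convert q to W/m^2: 67.6 mW/m^2 = 0.0676 W/m^2
d = 557 * 3.7 / 0.0676 = 30486.69 m

30486.69


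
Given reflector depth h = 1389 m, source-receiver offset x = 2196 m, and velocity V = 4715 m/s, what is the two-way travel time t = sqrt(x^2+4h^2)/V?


x^2 + 4h^2 = 2196^2 + 4*1389^2 = 4822416 + 7717284 = 12539700
sqrt(12539700) = 3541.1439
t = 3541.1439 / 4715 = 0.751 s

0.751


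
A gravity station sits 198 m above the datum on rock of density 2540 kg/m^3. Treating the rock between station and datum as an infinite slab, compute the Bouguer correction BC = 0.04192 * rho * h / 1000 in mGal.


BC = 0.04192 * rho * h / 1000
= 0.04192 * 2540 * 198 / 1000
= 21.0824 mGal

21.0824


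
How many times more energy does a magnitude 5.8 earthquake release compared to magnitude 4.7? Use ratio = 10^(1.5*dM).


M2 - M1 = 5.8 - 4.7 = 1.1
1.5 * 1.1 = 1.65
ratio = 10^1.65 = 44.67

44.67


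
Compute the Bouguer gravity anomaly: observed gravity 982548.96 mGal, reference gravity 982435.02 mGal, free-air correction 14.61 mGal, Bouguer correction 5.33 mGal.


BA = g_obs - g_ref + FAC - BC
= 982548.96 - 982435.02 + 14.61 - 5.33
= 123.22 mGal

123.22


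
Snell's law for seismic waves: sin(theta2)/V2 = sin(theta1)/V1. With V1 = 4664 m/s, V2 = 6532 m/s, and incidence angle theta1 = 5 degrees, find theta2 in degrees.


sin(theta1) = sin(5 deg) = 0.087156
sin(theta2) = V2/V1 * sin(theta1) = 6532/4664 * 0.087156 = 0.122063
theta2 = arcsin(0.122063) = 7.0112 degrees

7.0112


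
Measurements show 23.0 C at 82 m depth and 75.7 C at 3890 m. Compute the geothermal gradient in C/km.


dT = 75.7 - 23.0 = 52.7 C
dz = 3890 - 82 = 3808 m
gradient = dT/dz * 1000 = 52.7/3808 * 1000 = 13.8393 C/km

13.8393


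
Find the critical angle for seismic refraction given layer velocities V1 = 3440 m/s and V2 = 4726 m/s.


V1/V2 = 3440/4726 = 0.727888
theta_c = arcsin(0.727888) = 46.7097 degrees

46.7097


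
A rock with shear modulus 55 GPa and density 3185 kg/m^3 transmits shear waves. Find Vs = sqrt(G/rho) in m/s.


Convert G to Pa: G = 55e9 Pa
Compute G/rho = 55e9 / 3185 = 17268445.8399
Vs = sqrt(17268445.8399) = 4155.53 m/s

4155.53


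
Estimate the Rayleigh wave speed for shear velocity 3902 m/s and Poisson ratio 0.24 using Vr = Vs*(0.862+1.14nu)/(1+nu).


Numerator factor = 0.862 + 1.14*0.24 = 1.1356
Denominator = 1 + 0.24 = 1.24
Vr = 3902 * 1.1356 / 1.24 = 3573.48 m/s

3573.48


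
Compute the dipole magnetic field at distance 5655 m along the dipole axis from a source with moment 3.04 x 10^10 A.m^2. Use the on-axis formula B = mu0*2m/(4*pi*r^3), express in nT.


m = 3.04 x 10^10 = 30400000000 A.m^2
2m = 60800000000 A.m^2
r^3 = 5655^3 = 180841386375
B = (4pi*10^-7) * 60800000000 / (4*pi * 180841386375) * 1e9
= 76403.533335 / 2272519883602.77 * 1e9
= 33.6206 nT

33.6206


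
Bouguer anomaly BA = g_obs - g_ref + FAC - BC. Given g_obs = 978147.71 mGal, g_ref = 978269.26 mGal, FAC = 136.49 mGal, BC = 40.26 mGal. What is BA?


BA = g_obs - g_ref + FAC - BC
= 978147.71 - 978269.26 + 136.49 - 40.26
= -25.32 mGal

-25.32


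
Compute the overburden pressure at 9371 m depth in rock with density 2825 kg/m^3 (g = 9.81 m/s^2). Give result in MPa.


P = rho * g * z / 1e6
= 2825 * 9.81 * 9371 / 1e6
= 259700865.75 / 1e6
= 259.7009 MPa

259.7009


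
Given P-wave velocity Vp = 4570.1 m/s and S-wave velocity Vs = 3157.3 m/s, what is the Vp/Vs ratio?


Vp/Vs = 4570.1 / 3157.3
= 1.4475

1.4475


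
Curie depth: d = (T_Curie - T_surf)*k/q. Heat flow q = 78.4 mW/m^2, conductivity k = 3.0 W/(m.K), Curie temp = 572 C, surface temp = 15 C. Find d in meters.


T_Curie - T_surf = 572 - 15 = 557 C
Convert q to W/m^2: 78.4 mW/m^2 = 0.0784 W/m^2
d = 557 * 3.0 / 0.0784 = 21313.78 m

21313.78


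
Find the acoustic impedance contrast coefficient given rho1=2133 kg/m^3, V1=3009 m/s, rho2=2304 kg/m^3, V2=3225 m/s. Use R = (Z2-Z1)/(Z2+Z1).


Z1 = 2133 * 3009 = 6418197
Z2 = 2304 * 3225 = 7430400
R = (7430400 - 6418197) / (7430400 + 6418197) = 1012203 / 13848597 = 0.0731

0.0731


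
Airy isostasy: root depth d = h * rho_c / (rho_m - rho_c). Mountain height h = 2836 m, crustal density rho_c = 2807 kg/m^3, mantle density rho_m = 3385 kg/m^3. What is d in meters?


rho_m - rho_c = 3385 - 2807 = 578
d = 2836 * 2807 / 578
= 7960652 / 578
= 13772.75 m

13772.75


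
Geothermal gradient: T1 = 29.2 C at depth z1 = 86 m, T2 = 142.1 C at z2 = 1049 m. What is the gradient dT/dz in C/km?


dT = 142.1 - 29.2 = 112.9 C
dz = 1049 - 86 = 963 m
gradient = dT/dz * 1000 = 112.9/963 * 1000 = 117.2378 C/km

117.2378


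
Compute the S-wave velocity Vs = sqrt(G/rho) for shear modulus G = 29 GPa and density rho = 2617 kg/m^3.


Convert G to Pa: G = 29e9 Pa
Compute G/rho = 29e9 / 2617 = 11081390.9056
Vs = sqrt(11081390.9056) = 3328.87 m/s

3328.87


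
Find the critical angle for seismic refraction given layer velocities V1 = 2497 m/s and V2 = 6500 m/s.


V1/V2 = 2497/6500 = 0.384154
theta_c = arcsin(0.384154) = 22.5912 degrees

22.5912


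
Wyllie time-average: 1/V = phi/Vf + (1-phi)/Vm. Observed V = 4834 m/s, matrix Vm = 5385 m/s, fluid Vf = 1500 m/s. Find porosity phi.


1/V - 1/Vm = 1/4834 - 1/5385 = 2.117e-05
1/Vf - 1/Vm = 1/1500 - 1/5385 = 0.00048097
phi = 2.117e-05 / 0.00048097 = 0.044

0.044


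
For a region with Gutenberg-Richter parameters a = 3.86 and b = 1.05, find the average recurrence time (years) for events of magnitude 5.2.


log10(N) = 3.86 - 1.05*5.2 = -1.6
N = 10^-1.6 = 0.025119
T = 1/N = 1/0.025119 = 39.8107 years

39.8107


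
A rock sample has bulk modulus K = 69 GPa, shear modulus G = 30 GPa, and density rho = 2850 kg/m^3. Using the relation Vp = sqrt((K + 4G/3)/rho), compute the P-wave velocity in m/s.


First compute the effective modulus:
K + 4G/3 = 69e9 + 4*30e9/3 = 109000000000.0 Pa
Then divide by density:
109000000000.0 / 2850 = 38245614.0351 Pa/(kg/m^3)
Take the square root:
Vp = sqrt(38245614.0351) = 6184.3 m/s

6184.3


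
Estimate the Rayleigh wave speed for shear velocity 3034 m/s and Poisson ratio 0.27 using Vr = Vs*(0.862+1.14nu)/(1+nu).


Numerator factor = 0.862 + 1.14*0.27 = 1.1698
Denominator = 1 + 0.27 = 1.27
Vr = 3034 * 1.1698 / 1.27 = 2794.62 m/s

2794.62


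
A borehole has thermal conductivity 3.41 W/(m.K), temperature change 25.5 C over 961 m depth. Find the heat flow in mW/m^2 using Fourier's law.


q = k * dT / dz * 1000
= 3.41 * 25.5 / 961 * 1000
= 0.090484 * 1000
= 90.4839 mW/m^2

90.4839


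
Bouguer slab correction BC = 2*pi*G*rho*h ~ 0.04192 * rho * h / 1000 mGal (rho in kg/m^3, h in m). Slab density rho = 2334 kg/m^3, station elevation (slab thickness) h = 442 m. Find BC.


BC = 0.04192 * rho * h / 1000
= 0.04192 * 2334 * 442 / 1000
= 43.2458 mGal

43.2458


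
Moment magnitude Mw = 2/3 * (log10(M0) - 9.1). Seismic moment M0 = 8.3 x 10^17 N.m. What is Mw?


log10(M0) = log10(8.3 x 10^17) = 17.9191
Mw = 2/3 * (17.9191 - 9.1)
= 2/3 * 8.8191
= 5.88

5.88


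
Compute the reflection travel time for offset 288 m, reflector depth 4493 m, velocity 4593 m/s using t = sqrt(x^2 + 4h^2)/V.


x^2 + 4h^2 = 288^2 + 4*4493^2 = 82944 + 80748196 = 80831140
sqrt(80831140) = 8990.614
t = 8990.614 / 4593 = 1.9575 s

1.9575


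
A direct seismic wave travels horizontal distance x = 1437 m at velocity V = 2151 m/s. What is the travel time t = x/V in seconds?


t = x / V
= 1437 / 2151
= 0.6681 s

0.6681


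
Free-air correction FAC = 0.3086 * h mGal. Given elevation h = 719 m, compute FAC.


FAC = 0.3086 * h
= 0.3086 * 719
= 221.8834 mGal

221.8834


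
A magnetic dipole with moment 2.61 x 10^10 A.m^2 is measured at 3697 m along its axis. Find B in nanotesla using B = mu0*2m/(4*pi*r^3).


m = 2.61 x 10^10 = 26100000000 A.m^2
2m = 52200000000 A.m^2
r^3 = 3697^3 = 50529889873
B = (4pi*10^-7) * 52200000000 / (4*pi * 50529889873) * 1e9
= 65596.454607 / 634977323246.87 * 1e9
= 103.3052 nT

103.3052


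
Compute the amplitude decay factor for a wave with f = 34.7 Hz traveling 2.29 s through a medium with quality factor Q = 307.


pi*f*t/Q = pi*34.7*2.29/307 = 0.813161
A/A0 = exp(-0.813161) = 0.443454

0.443454


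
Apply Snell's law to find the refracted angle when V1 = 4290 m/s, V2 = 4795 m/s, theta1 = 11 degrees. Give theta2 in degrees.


sin(theta1) = sin(11 deg) = 0.190809
sin(theta2) = V2/V1 * sin(theta1) = 4795/4290 * 0.190809 = 0.21327
theta2 = arcsin(0.21327) = 12.3141 degrees

12.3141


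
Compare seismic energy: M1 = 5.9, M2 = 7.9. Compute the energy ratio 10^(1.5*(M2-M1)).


M2 - M1 = 7.9 - 5.9 = 2.0
1.5 * 2.0 = 3.0
ratio = 10^3.0 = 1000.0

1000.0


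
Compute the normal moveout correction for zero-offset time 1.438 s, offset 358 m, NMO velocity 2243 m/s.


x/Vnmo = 358/2243 = 0.159608
(x/Vnmo)^2 = 0.025475
t0^2 = 2.067844
sqrt(2.067844 + 0.025475) = 1.446831
dt = 1.446831 - 1.438 = 0.008831

0.008831


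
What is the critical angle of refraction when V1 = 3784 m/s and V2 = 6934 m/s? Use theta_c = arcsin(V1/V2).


V1/V2 = 3784/6934 = 0.545717
theta_c = arcsin(0.545717) = 33.0737 degrees

33.0737


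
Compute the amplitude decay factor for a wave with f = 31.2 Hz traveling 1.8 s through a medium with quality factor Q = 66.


pi*f*t/Q = pi*31.2*1.8/66 = 2.67321
A/A0 = exp(-2.67321) = 0.06903

0.06903


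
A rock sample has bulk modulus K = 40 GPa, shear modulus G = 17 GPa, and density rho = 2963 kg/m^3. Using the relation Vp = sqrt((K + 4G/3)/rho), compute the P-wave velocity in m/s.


First compute the effective modulus:
K + 4G/3 = 40e9 + 4*17e9/3 = 62666666666.67 Pa
Then divide by density:
62666666666.67 / 2963 = 21149735.6283 Pa/(kg/m^3)
Take the square root:
Vp = sqrt(21149735.6283) = 4598.88 m/s

4598.88


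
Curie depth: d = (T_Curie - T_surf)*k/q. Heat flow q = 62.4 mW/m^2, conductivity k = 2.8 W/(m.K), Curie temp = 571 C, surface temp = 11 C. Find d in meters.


T_Curie - T_surf = 571 - 11 = 560 C
Convert q to W/m^2: 62.4 mW/m^2 = 0.0624 W/m^2
d = 560 * 2.8 / 0.0624 = 25128.21 m

25128.21


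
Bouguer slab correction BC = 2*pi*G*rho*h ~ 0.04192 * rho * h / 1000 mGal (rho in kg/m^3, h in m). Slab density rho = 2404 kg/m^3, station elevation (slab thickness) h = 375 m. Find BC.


BC = 0.04192 * rho * h / 1000
= 0.04192 * 2404 * 375 / 1000
= 37.7909 mGal

37.7909


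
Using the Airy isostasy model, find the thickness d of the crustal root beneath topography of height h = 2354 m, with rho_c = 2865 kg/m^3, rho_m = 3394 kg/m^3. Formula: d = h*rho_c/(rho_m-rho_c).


rho_m - rho_c = 3394 - 2865 = 529
d = 2354 * 2865 / 529
= 6744210 / 529
= 12748.98 m

12748.98


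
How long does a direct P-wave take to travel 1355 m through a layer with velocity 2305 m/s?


t = x / V
= 1355 / 2305
= 0.5879 s

0.5879


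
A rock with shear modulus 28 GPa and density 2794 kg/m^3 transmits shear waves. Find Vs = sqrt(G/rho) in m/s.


Convert G to Pa: G = 28e9 Pa
Compute G/rho = 28e9 / 2794 = 10021474.5884
Vs = sqrt(10021474.5884) = 3165.67 m/s

3165.67


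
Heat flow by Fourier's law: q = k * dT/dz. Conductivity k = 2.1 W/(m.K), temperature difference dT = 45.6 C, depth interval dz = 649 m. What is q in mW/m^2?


q = k * dT / dz * 1000
= 2.1 * 45.6 / 649 * 1000
= 0.14755 * 1000
= 147.5501 mW/m^2

147.5501


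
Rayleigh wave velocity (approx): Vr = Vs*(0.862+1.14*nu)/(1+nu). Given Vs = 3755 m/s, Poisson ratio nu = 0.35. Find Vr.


Numerator factor = 0.862 + 1.14*0.35 = 1.261
Denominator = 1 + 0.35 = 1.35
Vr = 3755 * 1.261 / 1.35 = 3507.45 m/s

3507.45


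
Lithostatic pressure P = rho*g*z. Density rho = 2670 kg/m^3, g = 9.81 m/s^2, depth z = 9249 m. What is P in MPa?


P = rho * g * z / 1e6
= 2670 * 9.81 * 9249 / 1e6
= 242256282.3 / 1e6
= 242.2563 MPa

242.2563


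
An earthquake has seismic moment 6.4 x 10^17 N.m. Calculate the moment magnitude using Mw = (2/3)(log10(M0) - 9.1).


log10(M0) = log10(6.4 x 10^17) = 17.8062
Mw = 2/3 * (17.8062 - 9.1)
= 2/3 * 8.7062
= 5.8

5.8
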